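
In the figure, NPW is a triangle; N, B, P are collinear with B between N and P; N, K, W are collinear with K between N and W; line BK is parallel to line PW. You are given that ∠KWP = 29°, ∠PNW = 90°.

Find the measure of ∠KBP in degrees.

∠KBP = 119°

1. ∠NWP = 29°  [K on ray WN]
2. ∠NPW = 61°  [△NPW]
3. ∠KBN = 61°  [BK∥PW, corresponding at B]
4. ∠KBP = 119°  [linear pair at B on NP]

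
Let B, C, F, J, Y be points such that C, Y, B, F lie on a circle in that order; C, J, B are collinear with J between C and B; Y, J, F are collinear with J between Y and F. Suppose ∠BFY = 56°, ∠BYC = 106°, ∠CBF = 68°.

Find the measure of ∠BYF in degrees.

1. ∠BFC = 74°  [cyclic CYBF, opposite ∠Y+∠F]
2. ∠BCF = 38°  [△CBF]
3. ∠BYF = 38°  [same arc BF]

∠BYF = 38°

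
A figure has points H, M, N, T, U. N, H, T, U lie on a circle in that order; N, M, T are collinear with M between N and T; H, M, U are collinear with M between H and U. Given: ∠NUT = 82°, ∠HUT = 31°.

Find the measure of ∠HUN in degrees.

∠HUN = 51°

1. ∠NHT = 98°  [cyclic NHTU, opposite ∠H+∠U]
2. ∠HNT = 31°  [same arc HT]
3. ∠HTN = 51°  [△NHT]
4. ∠HUN = 51°  [same arc NH]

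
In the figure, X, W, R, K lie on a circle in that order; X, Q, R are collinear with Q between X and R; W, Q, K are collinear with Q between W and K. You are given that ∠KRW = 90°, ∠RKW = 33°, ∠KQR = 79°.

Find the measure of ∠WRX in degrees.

1. ∠KWR = 57°  [△WRK]
2. ∠WQX = 79°  [vertical angles at Q]
3. ∠RQW = 101°  [linear pair at Q on XR]
4. ∠WRX = 22°  [△WQR]

∠WRX = 22°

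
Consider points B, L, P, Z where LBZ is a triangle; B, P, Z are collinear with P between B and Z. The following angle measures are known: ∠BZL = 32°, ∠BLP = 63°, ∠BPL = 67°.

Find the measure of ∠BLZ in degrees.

∠BLZ = 98°

1. ∠LBP = 50°  [△LBP]
2. ∠LBZ = 50°  [P on ray BZ]
3. ∠BLZ = 98°  [△LBZ]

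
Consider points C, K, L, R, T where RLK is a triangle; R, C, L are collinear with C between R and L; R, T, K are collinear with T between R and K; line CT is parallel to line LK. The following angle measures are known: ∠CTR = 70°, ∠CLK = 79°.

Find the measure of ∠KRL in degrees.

∠KRL = 31°

1. ∠LKR = 70°  [CT∥LK, corresponding at T]
2. ∠KLR = 79°  [C on ray LR]
3. ∠KRL = 31°  [△RLK]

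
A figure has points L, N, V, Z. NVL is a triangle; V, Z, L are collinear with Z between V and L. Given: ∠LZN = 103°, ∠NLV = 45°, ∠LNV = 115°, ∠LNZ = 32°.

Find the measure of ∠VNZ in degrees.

∠VNZ = 83°

1. ∠NZV = 77°  [linear pair at Z on VL]
2. ∠LVN = 20°  [△NVL]
3. ∠NVZ = 20°  [Z on ray VL]
4. ∠VNZ = 83°  [△NVZ]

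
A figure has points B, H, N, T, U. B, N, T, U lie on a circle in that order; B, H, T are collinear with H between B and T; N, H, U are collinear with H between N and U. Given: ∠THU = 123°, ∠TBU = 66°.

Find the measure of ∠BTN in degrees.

1. ∠BHN = 123°  [vertical angles at H]
2. ∠TNU = 66°  [same arc TU]
3. ∠NHT = 57°  [linear pair at H on BT]
4. ∠BTN = 57°  [△NHT]

∠BTN = 57°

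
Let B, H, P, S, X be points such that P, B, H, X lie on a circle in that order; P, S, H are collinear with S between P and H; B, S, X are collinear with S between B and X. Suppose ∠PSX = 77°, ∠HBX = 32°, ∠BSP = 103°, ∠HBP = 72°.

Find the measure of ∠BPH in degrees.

∠BPH = 37°

1. ∠BSH = 77°  [vertical angles at S]
2. ∠BHP = 71°  [△BSH]
3. ∠BPH = 37°  [△PBH]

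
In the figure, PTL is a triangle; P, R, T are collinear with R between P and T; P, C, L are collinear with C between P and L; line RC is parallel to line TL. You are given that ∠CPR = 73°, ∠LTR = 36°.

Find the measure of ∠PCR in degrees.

∠PCR = 71°

1. ∠LPT = 73°  [R on PT, C on PL]
2. ∠LTP = 36°  [R on ray TP]
3. ∠PLT = 71°  [△PTL]
4. ∠PCR = 71°  [RC∥TL, corresponding at C]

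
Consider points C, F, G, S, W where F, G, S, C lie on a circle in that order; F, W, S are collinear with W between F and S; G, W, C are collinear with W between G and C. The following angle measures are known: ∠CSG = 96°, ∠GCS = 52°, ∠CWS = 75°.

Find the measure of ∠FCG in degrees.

∠FCG = 43°

1. ∠CGS = 32°  [△GSC]
2. ∠CWF = 105°  [linear pair at W on FS]
3. ∠CFS = 32°  [same arc SC]
4. ∠FCG = 43°  [△FWC]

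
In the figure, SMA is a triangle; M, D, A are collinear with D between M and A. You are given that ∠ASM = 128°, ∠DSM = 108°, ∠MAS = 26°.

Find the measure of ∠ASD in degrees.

1. ∠AMS = 26°  [△SMA]
2. ∠DAS = 26°  [D on ray AM]
3. ∠DMS = 26°  [D on ray MA]
4. ∠MDS = 46°  [△SMD]
5. ∠ADS = 134°  [linear pair at D on MA]
6. ∠ASD = 20°  [△SDA]

∠ASD = 20°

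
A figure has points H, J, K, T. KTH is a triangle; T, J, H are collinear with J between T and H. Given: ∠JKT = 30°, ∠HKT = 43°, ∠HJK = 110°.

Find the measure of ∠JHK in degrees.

1. ∠KJT = 70°  [linear pair at J on TH]
2. ∠JTK = 80°  [△KTJ]
3. ∠HTK = 80°  [J on ray TH]
4. ∠KHT = 57°  [△KTH]
5. ∠JHK = 57°  [J on ray HT]

∠JHK = 57°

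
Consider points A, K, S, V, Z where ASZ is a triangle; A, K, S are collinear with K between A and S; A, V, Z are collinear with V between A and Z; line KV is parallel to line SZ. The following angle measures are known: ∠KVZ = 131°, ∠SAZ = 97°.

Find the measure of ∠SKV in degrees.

∠SKV = 146°

1. ∠AVK = 49°  [linear pair at V on AZ]
2. ∠KAV = 97°  [K on AS, V on AZ]
3. ∠AKV = 34°  [△AKV]
4. ∠SKV = 146°  [linear pair at K on AS]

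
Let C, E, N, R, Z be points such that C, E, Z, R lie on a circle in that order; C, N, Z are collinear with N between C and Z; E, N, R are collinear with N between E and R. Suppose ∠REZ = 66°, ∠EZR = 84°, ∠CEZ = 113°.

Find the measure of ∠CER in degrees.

1. ∠RCZ = 66°  [same arc ZR]
2. ∠CRZ = 67°  [cyclic CEZR, opposite ∠E+∠R]
3. ∠CZR = 47°  [△CZR]
4. ∠CER = 47°  [same arc CR]

∠CER = 47°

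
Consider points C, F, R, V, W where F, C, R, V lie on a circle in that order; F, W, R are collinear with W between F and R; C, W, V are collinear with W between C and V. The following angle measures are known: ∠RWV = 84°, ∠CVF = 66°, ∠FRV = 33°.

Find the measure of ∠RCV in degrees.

1. ∠CWF = 84°  [vertical angles at W]
2. ∠CRF = 66°  [same arc FC]
3. ∠CWR = 96°  [linear pair at W on FR]
4. ∠RCV = 18°  [△CWR]

∠RCV = 18°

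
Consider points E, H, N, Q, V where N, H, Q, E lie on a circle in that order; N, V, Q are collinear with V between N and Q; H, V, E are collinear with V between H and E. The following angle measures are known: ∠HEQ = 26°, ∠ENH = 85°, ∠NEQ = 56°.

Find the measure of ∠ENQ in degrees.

∠ENQ = 59°

1. ∠EQH = 95°  [cyclic NHQE, opposite ∠N+∠Q]
2. ∠EHQ = 59°  [△HQE]
3. ∠ENQ = 59°  [same arc QE]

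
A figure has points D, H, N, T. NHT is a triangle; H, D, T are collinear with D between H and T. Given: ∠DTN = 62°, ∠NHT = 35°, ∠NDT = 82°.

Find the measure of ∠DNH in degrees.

1. ∠DHN = 35°  [D on ray HT]
2. ∠HDN = 98°  [linear pair at D on HT]
3. ∠DNH = 47°  [△NHD]

∠DNH = 47°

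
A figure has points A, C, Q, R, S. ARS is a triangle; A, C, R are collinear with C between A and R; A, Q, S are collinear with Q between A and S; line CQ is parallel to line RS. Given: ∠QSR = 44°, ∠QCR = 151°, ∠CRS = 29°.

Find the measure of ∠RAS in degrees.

∠RAS = 107°

1. ∠ASR = 44°  [Q on ray SA]
2. ∠ARS = 29°  [C on ray RA]
3. ∠RAS = 107°  [△ARS]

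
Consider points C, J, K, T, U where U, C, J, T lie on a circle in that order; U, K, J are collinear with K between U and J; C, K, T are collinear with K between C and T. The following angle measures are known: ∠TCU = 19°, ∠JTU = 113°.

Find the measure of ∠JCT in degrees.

1. ∠TJU = 19°  [same arc UT]
2. ∠JUT = 48°  [△UJT]
3. ∠JCT = 48°  [same arc JT]

∠JCT = 48°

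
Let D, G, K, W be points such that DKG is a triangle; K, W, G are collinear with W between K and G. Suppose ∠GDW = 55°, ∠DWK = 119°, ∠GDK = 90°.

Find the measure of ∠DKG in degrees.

1. ∠DWG = 61°  [linear pair at W on KG]
2. ∠DGW = 64°  [△DWG]
3. ∠DGK = 64°  [W on ray GK]
4. ∠DKG = 26°  [△DKG]

∠DKG = 26°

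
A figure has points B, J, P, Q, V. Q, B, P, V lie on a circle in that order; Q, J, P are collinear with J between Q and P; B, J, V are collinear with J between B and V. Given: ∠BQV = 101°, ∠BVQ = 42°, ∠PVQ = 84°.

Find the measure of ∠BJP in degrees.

∠BJP = 79°

1. ∠QBV = 37°  [△QBV]
2. ∠BPQ = 42°  [same arc QB]
3. ∠PBQ = 96°  [cyclic QBPV, opposite ∠B+∠V]
4. ∠BQP = 42°  [△QBP]
5. ∠BJQ = 101°  [△QJB]
6. ∠BJP = 79°  [linear pair at J on QP]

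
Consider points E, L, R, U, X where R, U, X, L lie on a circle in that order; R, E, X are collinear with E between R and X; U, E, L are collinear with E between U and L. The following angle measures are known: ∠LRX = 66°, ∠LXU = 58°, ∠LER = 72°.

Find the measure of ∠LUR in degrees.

1. ∠RLU = 42°  [△REL]
2. ∠LRU = 122°  [cyclic RUXL, opposite ∠R+∠X]
3. ∠LUR = 16°  [△RUL]

∠LUR = 16°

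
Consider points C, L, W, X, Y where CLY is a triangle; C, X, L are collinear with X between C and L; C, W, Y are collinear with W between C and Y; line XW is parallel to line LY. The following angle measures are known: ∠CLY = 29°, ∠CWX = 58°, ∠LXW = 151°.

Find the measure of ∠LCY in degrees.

1. ∠CXW = 29°  [XW∥LY, corresponding at X]
2. ∠WCX = 93°  [△CXW]
3. ∠LCY = 93°  [X on CL, W on CY]

∠LCY = 93°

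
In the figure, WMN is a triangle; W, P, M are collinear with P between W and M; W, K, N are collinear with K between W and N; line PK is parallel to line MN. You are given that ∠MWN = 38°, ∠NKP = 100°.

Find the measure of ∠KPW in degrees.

1. ∠KWP = 38°  [P on WM, K on WN]
2. ∠PKW = 80°  [linear pair at K on WN]
3. ∠KPW = 62°  [△WPK]

∠KPW = 62°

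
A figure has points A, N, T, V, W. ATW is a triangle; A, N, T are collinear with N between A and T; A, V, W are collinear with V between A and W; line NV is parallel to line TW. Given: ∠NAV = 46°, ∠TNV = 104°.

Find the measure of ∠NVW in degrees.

∠NVW = 122°

1. ∠ANV = 76°  [linear pair at N on AT]
2. ∠AVN = 58°  [△ANV]
3. ∠NVW = 122°  [linear pair at V on AW]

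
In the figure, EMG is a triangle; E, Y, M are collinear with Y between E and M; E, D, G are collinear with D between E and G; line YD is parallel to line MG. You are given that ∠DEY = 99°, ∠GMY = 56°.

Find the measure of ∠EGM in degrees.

1. ∠GEM = 99°  [Y on EM, D on EG]
2. ∠EMG = 56°  [Y on ray ME]
3. ∠EGM = 25°  [△EMG]

∠EGM = 25°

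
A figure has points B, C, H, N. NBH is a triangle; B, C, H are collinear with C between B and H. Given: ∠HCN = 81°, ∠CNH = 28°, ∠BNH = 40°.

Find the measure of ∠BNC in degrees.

1. ∠CHN = 71°  [△NCH]
2. ∠BCN = 99°  [linear pair at C on BH]
3. ∠BHN = 71°  [C on ray HB]
4. ∠HBN = 69°  [△NBH]
5. ∠CBN = 69°  [C on ray BH]
6. ∠BNC = 12°  [△NBC]

∠BNC = 12°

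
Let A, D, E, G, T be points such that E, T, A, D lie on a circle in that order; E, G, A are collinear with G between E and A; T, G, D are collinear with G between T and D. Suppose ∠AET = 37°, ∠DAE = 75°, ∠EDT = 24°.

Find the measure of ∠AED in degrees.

1. ∠ADT = 37°  [same arc TA]
2. ∠AGD = 68°  [△AGD]
3. ∠DGE = 112°  [linear pair at G on EA]
4. ∠AED = 44°  [△EGD]

∠AED = 44°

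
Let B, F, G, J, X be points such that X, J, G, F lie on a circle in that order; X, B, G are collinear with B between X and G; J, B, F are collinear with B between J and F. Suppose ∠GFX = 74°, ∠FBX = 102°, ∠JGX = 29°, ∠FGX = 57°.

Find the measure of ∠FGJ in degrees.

1. ∠GBJ = 102°  [vertical angles at B]
2. ∠FBG = 78°  [linear pair at B on XG]
3. ∠FJG = 49°  [△JBG]
4. ∠GFJ = 45°  [△GBF]
5. ∠FGJ = 86°  [△JGF]

∠FGJ = 86°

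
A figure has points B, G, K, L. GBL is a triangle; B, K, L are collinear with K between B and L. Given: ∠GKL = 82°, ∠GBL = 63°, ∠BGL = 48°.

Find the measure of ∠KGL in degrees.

1. ∠BLG = 69°  [△GBL]
2. ∠GLK = 69°  [K on ray LB]
3. ∠KGL = 29°  [△GKL]

∠KGL = 29°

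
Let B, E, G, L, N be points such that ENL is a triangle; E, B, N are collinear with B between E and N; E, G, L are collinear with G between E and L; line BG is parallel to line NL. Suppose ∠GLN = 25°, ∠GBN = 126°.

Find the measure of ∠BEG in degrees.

∠BEG = 101°

1. ∠ELN = 25°  [G on ray LE]
2. ∠EBG = 54°  [linear pair at B on EN]
3. ∠BGE = 25°  [BG∥NL, corresponding at G]
4. ∠BEG = 101°  [△EBG]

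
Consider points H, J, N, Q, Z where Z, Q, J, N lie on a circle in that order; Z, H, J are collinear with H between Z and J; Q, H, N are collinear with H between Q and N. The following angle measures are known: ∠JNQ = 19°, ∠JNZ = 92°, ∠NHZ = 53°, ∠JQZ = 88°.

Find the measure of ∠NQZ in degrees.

∠NQZ = 34°

1. ∠JZQ = 19°  [same arc QJ]
2. ∠JHQ = 53°  [vertical angles at H]
3. ∠QHZ = 127°  [linear pair at H on ZJ]
4. ∠NQZ = 34°  [△ZHQ]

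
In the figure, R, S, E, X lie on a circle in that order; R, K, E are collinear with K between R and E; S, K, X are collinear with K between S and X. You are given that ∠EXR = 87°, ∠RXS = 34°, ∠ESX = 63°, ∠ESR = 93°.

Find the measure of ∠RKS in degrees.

1. ∠RES = 34°  [same arc RS]
2. ∠EKS = 83°  [△SKE]
3. ∠RKS = 97°  [linear pair at K on RE]

∠RKS = 97°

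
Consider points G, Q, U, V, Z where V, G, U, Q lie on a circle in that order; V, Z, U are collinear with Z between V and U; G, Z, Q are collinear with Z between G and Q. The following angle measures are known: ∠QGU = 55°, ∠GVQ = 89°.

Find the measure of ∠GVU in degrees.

∠GVU = 34°

1. ∠GUQ = 91°  [cyclic VGUQ, opposite ∠V+∠U]
2. ∠GQU = 34°  [△GUQ]
3. ∠GVU = 34°  [same arc GU]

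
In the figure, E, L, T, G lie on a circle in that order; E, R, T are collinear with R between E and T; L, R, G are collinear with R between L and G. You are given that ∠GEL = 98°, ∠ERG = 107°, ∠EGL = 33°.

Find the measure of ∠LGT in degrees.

1. ∠ELG = 49°  [△ELG]
2. ∠GRT = 73°  [linear pair at R on ET]
3. ∠ETG = 49°  [same arc EG]
4. ∠LGT = 58°  [△TRG]

∠LGT = 58°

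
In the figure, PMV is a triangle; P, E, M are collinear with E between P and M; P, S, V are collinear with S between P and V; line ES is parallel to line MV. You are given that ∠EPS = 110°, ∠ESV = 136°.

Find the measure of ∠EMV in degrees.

1. ∠ESP = 44°  [linear pair at S on PV]
2. ∠PES = 26°  [△PES]
3. ∠MES = 154°  [linear pair at E on PM]
4. ∠EMV = 26°  [ES∥MV, co-interior at M–E]

∠EMV = 26°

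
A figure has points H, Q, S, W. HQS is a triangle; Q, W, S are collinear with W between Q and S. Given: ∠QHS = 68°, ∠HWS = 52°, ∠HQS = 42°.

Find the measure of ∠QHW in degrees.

1. ∠HWQ = 128°  [linear pair at W on QS]
2. ∠HQW = 42°  [W on ray QS]
3. ∠QHW = 10°  [△HQW]

∠QHW = 10°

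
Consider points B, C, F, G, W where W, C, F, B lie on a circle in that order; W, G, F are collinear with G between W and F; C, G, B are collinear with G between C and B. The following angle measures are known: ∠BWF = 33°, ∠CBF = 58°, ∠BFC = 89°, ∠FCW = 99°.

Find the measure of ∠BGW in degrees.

1. ∠BCF = 33°  [same arc FB]
2. ∠CWF = 58°  [same arc CF]
3. ∠CFW = 23°  [△WCF]
4. ∠CGF = 124°  [△CGF]
5. ∠BGW = 124°  [vertical angles at G]

∠BGW = 124°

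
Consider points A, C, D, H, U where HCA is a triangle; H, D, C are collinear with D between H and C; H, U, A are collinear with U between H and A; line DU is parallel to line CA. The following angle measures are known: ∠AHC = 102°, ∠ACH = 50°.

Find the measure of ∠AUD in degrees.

1. ∠CAH = 28°  [△HCA]
2. ∠DUH = 28°  [DU∥CA, corresponding at U]
3. ∠AUD = 152°  [linear pair at U on HA]

∠AUD = 152°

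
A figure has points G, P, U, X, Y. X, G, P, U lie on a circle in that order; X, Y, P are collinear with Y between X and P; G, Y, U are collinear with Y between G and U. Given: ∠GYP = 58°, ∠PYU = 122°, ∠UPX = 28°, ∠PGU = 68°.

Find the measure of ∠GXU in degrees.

1. ∠UYX = 58°  [vertical angles at Y]
2. ∠UGX = 28°  [same arc XU]
3. ∠PXU = 68°  [same arc PU]
4. ∠GUX = 54°  [△XYU]
5. ∠GXU = 98°  [△XGU]

∠GXU = 98°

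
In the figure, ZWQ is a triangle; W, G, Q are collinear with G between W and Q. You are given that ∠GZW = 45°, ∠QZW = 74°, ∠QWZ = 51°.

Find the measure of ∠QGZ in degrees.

∠QGZ = 96°

1. ∠GWZ = 51°  [G on ray WQ]
2. ∠WGZ = 84°  [△ZWG]
3. ∠QGZ = 96°  [linear pair at G on WQ]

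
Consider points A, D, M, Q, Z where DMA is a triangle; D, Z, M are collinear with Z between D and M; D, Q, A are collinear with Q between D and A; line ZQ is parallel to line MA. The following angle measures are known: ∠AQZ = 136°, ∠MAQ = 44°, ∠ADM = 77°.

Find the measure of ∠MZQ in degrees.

1. ∠DQZ = 44°  [linear pair at Q on DA]
2. ∠QDZ = 77°  [Z on DM, Q on DA]
3. ∠DZQ = 59°  [△DZQ]
4. ∠MZQ = 121°  [linear pair at Z on DM]

∠MZQ = 121°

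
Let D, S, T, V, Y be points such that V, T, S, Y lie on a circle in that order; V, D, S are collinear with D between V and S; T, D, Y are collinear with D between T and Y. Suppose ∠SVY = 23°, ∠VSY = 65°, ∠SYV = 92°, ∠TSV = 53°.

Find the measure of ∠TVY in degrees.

∠TVY = 62°

1. ∠VTY = 65°  [same arc VY]
2. ∠TYV = 53°  [same arc VT]
3. ∠TVY = 62°  [△VTY]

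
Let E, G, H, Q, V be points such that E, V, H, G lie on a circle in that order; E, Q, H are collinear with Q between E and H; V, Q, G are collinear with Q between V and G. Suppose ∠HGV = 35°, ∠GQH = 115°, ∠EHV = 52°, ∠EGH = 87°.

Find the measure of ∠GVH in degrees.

∠GVH = 63°

1. ∠EHG = 30°  [△HQG]
2. ∠GEH = 63°  [△EHG]
3. ∠GVH = 63°  [same arc HG]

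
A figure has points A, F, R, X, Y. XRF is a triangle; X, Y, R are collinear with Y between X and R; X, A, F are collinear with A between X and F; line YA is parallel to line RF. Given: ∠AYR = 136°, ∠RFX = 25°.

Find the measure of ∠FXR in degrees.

∠FXR = 111°

1. ∠AYX = 44°  [linear pair at Y on XR]
2. ∠XAY = 25°  [YA∥RF, corresponding at A]
3. ∠AXY = 111°  [△XYA]
4. ∠FXR = 111°  [Y on XR, A on XF]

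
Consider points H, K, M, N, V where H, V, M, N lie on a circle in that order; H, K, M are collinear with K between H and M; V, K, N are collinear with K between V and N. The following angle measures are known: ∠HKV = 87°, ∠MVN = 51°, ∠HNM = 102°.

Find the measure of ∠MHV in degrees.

∠MHV = 66°

1. ∠MKV = 93°  [linear pair at K on HM]
2. ∠HMV = 36°  [△VKM]
3. ∠HVM = 78°  [cyclic HVMN, opposite ∠V+∠N]
4. ∠MHV = 66°  [△HVM]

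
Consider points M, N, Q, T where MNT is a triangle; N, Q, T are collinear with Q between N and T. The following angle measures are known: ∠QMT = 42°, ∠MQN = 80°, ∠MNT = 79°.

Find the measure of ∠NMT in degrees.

1. ∠MQT = 100°  [linear pair at Q on NT]
2. ∠MTQ = 38°  [△MQT]
3. ∠MTN = 38°  [Q on ray TN]
4. ∠NMT = 63°  [△MNT]

∠NMT = 63°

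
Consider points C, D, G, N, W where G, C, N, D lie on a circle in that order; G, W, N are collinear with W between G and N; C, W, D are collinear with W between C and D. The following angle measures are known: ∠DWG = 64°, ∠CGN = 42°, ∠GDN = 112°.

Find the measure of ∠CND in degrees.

∠CND = 92°

1. ∠CWN = 64°  [vertical angles at W]
2. ∠CDN = 42°  [same arc CN]
3. ∠GCN = 68°  [cyclic GCND, opposite ∠C+∠D]
4. ∠CNG = 70°  [△GCN]
5. ∠DCN = 46°  [△CWN]
6. ∠CND = 92°  [△CND]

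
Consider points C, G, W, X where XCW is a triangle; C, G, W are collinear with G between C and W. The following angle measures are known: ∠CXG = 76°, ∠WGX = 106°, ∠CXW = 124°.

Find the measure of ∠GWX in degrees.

1. ∠CGX = 74°  [linear pair at G on CW]
2. ∠GCX = 30°  [△XCG]
3. ∠WCX = 30°  [G on ray CW]
4. ∠CWX = 26°  [△XCW]
5. ∠GWX = 26°  [G on ray WC]

∠GWX = 26°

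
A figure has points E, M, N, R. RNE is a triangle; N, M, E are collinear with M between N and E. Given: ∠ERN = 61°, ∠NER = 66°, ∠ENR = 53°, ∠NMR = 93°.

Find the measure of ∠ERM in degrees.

1. ∠MER = 66°  [M on ray EN]
2. ∠EMR = 87°  [linear pair at M on NE]
3. ∠ERM = 27°  [△RME]

∠ERM = 27°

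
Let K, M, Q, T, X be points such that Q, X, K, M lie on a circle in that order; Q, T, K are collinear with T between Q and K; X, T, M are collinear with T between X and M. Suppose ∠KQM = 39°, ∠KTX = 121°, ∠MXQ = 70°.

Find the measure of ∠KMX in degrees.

1. ∠MTQ = 121°  [vertical angles at T]
2. ∠MKQ = 70°  [same arc QM]
3. ∠KTM = 59°  [linear pair at T on QK]
4. ∠KMX = 51°  [△KTM]

∠KMX = 51°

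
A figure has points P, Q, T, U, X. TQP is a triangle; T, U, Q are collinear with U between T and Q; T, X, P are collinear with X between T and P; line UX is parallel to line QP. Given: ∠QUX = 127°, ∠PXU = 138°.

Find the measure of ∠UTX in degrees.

1. ∠TUX = 53°  [linear pair at U on TQ]
2. ∠TXU = 42°  [linear pair at X on TP]
3. ∠UTX = 85°  [△TUX]

∠UTX = 85°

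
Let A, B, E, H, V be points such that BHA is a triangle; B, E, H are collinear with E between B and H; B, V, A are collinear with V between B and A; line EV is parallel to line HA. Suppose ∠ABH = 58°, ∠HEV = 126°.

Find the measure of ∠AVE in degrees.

1. ∠EBV = 58°  [E on BH, V on BA]
2. ∠BEV = 54°  [linear pair at E on BH]
3. ∠BVE = 68°  [△BEV]
4. ∠AVE = 112°  [linear pair at V on BA]

∠AVE = 112°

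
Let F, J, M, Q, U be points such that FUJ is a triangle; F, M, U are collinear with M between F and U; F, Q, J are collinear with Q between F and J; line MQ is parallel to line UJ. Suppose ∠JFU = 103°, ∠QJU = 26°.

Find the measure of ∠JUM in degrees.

∠JUM = 51°

1. ∠FJU = 26°  [Q on ray JF]
2. ∠FUJ = 51°  [△FUJ]
3. ∠JUM = 51°  [M on ray UF]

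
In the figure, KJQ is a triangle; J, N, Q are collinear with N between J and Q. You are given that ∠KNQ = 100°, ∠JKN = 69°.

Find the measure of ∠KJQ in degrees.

∠KJQ = 31°

1. ∠JNK = 80°  [linear pair at N on JQ]
2. ∠KJN = 31°  [△KJN]
3. ∠KJQ = 31°  [N on ray JQ]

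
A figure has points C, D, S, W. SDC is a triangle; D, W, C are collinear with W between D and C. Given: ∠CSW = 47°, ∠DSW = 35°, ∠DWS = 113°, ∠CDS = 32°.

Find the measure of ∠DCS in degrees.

1. ∠CWS = 67°  [linear pair at W on DC]
2. ∠SCW = 66°  [△SWC]
3. ∠DCS = 66°  [W on ray CD]

∠DCS = 66°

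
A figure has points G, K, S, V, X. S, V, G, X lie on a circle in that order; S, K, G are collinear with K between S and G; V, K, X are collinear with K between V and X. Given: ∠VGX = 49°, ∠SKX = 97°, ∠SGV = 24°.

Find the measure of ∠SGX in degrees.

∠SGX = 25°

1. ∠VSX = 131°  [cyclic SVGX, opposite ∠S+∠G]
2. ∠SXV = 24°  [same arc SV]
3. ∠SVX = 25°  [△SVX]
4. ∠SGX = 25°  [same arc SX]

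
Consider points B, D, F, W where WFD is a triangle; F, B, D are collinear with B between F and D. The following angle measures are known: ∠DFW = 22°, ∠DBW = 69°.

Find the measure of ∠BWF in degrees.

1. ∠BFW = 22°  [B on ray FD]
2. ∠FBW = 111°  [linear pair at B on FD]
3. ∠BWF = 47°  [△WFB]

∠BWF = 47°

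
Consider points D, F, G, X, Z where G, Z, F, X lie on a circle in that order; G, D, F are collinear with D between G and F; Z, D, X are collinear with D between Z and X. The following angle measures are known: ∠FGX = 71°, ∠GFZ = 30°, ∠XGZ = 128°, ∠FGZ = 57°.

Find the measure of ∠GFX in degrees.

1. ∠GXZ = 30°  [same arc GZ]
2. ∠GZX = 22°  [△GZX]
3. ∠GFX = 22°  [same arc GX]

∠GFX = 22°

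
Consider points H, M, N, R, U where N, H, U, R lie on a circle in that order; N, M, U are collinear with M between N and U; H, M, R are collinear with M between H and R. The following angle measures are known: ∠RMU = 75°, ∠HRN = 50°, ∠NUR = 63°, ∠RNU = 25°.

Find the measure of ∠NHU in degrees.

∠NHU = 88°

1. ∠HMN = 75°  [vertical angles at M]
2. ∠HUN = 50°  [same arc NH]
3. ∠NHR = 63°  [same arc NR]
4. ∠HNU = 42°  [△NMH]
5. ∠NHU = 88°  [△NHU]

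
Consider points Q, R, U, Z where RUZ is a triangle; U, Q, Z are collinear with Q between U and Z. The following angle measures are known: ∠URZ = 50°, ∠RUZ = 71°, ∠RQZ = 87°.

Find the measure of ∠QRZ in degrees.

∠QRZ = 34°

1. ∠RZU = 59°  [△RUZ]
2. ∠QZR = 59°  [Q on ray ZU]
3. ∠QRZ = 34°  [△RQZ]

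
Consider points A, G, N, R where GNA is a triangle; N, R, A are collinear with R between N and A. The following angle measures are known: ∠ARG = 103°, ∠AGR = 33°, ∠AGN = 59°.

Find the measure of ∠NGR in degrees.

∠NGR = 26°

1. ∠GAR = 44°  [△GRA]
2. ∠GRN = 77°  [linear pair at R on NA]
3. ∠GAN = 44°  [R on ray AN]
4. ∠ANG = 77°  [△GNA]
5. ∠GNR = 77°  [R on ray NA]
6. ∠NGR = 26°  [△GNR]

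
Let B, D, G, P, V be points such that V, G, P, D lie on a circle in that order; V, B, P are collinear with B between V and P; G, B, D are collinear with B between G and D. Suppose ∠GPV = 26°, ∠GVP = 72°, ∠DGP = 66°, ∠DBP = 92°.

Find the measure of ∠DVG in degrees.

1. ∠GDP = 72°  [same arc GP]
2. ∠DPG = 42°  [△GPD]
3. ∠DVG = 138°  [cyclic VGPD, opposite ∠V+∠P]

∠DVG = 138°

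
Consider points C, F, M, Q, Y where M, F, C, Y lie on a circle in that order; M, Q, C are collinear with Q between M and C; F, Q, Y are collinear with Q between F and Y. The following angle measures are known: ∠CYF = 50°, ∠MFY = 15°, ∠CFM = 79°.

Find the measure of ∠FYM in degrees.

1. ∠CMF = 50°  [same arc FC]
2. ∠FCM = 51°  [△MFC]
3. ∠FYM = 51°  [same arc MF]

∠FYM = 51°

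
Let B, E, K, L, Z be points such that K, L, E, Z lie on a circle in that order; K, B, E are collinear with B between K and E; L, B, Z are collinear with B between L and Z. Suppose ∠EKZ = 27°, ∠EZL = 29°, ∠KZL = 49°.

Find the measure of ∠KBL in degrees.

∠KBL = 76°

1. ∠ELZ = 27°  [same arc EZ]
2. ∠KEL = 49°  [same arc KL]
3. ∠EBL = 104°  [△LBE]
4. ∠KBL = 76°  [linear pair at B on KE]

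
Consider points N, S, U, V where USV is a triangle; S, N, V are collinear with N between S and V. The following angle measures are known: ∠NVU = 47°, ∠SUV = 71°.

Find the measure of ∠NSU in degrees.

∠NSU = 62°

1. ∠SVU = 47°  [N on ray VS]
2. ∠USV = 62°  [△USV]
3. ∠NSU = 62°  [N on ray SV]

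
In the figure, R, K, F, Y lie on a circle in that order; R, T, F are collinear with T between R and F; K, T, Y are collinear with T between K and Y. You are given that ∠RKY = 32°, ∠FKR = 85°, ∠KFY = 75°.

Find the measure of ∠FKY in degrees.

1. ∠RFY = 32°  [same arc RY]
2. ∠FYR = 95°  [cyclic RKFY, opposite ∠K+∠Y]
3. ∠FRY = 53°  [△RFY]
4. ∠FKY = 53°  [same arc FY]

∠FKY = 53°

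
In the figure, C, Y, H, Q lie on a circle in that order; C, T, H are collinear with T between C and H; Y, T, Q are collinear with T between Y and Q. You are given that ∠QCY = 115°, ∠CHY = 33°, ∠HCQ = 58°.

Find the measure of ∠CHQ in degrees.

1. ∠QHY = 65°  [cyclic CYHQ, opposite ∠C+∠H]
2. ∠CQY = 33°  [same arc CY]
3. ∠HYQ = 58°  [same arc HQ]
4. ∠CTQ = 89°  [△CTQ]
5. ∠HQY = 57°  [△YHQ]
6. ∠HTQ = 91°  [linear pair at T on CH]
7. ∠CHQ = 32°  [△HTQ]

∠CHQ = 32°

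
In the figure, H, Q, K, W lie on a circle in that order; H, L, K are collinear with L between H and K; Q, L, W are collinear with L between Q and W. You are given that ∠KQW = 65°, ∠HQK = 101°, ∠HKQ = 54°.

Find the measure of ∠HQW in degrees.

1. ∠KLQ = 61°  [△QLK]
2. ∠KHQ = 25°  [△HQK]
3. ∠HLQ = 119°  [linear pair at L on HK]
4. ∠HQW = 36°  [△HLQ]

∠HQW = 36°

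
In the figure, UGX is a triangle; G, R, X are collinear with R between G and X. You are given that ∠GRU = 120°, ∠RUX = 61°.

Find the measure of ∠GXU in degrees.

∠GXU = 59°

1. ∠URX = 60°  [linear pair at R on GX]
2. ∠RXU = 59°  [△URX]
3. ∠GXU = 59°  [R on ray XG]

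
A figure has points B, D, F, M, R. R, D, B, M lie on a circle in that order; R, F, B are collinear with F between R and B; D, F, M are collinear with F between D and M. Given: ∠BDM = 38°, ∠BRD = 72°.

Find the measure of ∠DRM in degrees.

1. ∠BMD = 72°  [same arc DB]
2. ∠DBM = 70°  [△DBM]
3. ∠DRM = 110°  [cyclic RDBM, opposite ∠R+∠B]

∠DRM = 110°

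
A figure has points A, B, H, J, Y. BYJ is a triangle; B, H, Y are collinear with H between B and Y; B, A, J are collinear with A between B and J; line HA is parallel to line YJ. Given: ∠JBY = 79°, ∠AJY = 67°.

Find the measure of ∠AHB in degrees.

∠AHB = 34°

1. ∠BJY = 67°  [A on ray JB]
2. ∠BYJ = 34°  [△BYJ]
3. ∠AHB = 34°  [HA∥YJ, corresponding at H]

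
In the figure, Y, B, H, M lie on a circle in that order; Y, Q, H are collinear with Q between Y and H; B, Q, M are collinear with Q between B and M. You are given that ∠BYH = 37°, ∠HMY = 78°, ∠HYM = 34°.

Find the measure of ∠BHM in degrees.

1. ∠BMH = 37°  [same arc BH]
2. ∠HBM = 34°  [same arc HM]
3. ∠BHM = 109°  [△BHM]

∠BHM = 109°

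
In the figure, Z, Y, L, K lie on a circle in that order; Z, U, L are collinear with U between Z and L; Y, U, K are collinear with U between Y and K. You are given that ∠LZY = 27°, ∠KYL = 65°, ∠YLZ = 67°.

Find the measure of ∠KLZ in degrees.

∠KLZ = 21°

1. ∠LYZ = 86°  [△ZYL]
2. ∠KZL = 65°  [same arc LK]
3. ∠LKZ = 94°  [cyclic ZYLK, opposite ∠Y+∠K]
4. ∠KLZ = 21°  [△ZLK]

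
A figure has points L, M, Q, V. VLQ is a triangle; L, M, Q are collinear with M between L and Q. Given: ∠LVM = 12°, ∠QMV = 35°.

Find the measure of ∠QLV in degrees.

1. ∠LMV = 145°  [linear pair at M on LQ]
2. ∠MLV = 23°  [△VLM]
3. ∠QLV = 23°  [M on ray LQ]

∠QLV = 23°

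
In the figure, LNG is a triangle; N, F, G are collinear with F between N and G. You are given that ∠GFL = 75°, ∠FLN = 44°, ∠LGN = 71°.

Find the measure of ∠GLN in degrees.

∠GLN = 78°

1. ∠LFN = 105°  [linear pair at F on NG]
2. ∠FNL = 31°  [△LNF]
3. ∠GNL = 31°  [F on ray NG]
4. ∠GLN = 78°  [△LNG]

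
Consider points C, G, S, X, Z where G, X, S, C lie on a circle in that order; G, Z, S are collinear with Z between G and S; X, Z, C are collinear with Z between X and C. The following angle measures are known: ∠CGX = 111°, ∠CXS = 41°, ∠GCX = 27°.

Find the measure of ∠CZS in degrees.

∠CZS = 68°

1. ∠CSX = 69°  [cyclic GXSC, opposite ∠G+∠S]
2. ∠CXG = 42°  [△GXC]
3. ∠SCX = 70°  [△XSC]
4. ∠CSG = 42°  [same arc GC]
5. ∠CZS = 68°  [△SZC]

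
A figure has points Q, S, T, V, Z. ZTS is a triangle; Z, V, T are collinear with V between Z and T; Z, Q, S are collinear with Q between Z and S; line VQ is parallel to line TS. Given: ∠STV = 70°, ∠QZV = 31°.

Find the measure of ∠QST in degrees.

1. ∠STZ = 70°  [V on ray TZ]
2. ∠SZT = 31°  [V on ZT, Q on ZS]
3. ∠TSZ = 79°  [△ZTS]
4. ∠QST = 79°  [Q on ray SZ]

∠QST = 79°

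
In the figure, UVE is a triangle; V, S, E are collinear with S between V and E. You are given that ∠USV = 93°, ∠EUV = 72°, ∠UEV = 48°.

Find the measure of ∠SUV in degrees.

∠SUV = 27°

1. ∠EVU = 60°  [△UVE]
2. ∠SVU = 60°  [S on ray VE]
3. ∠SUV = 27°  [△UVS]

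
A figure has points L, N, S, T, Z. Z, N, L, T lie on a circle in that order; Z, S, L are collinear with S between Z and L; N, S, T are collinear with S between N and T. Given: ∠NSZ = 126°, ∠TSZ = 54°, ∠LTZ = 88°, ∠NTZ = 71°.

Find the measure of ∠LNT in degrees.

∠LNT = 55°

1. ∠LSN = 54°  [linear pair at S on ZL]
2. ∠NLZ = 71°  [same arc ZN]
3. ∠LNT = 55°  [△NSL]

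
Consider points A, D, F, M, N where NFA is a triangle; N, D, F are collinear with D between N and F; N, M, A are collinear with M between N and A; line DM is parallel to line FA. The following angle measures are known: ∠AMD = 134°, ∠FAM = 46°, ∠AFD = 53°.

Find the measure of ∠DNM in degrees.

1. ∠FAN = 46°  [M on ray AN]
2. ∠AFN = 53°  [D on ray FN]
3. ∠ANF = 81°  [△NFA]
4. ∠DNM = 81°  [D on NF, M on NA]

∠DNM = 81°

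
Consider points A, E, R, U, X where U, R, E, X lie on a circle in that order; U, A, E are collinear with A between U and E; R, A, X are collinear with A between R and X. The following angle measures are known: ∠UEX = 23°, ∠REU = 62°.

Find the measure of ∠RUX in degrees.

1. ∠URX = 23°  [same arc UX]
2. ∠RXU = 62°  [same arc UR]
3. ∠RUX = 95°  [△URX]

∠RUX = 95°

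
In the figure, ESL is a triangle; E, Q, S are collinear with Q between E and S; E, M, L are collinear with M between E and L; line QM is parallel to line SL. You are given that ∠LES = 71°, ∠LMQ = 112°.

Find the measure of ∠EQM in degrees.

1. ∠MEQ = 71°  [Q on ES, M on EL]
2. ∠EMQ = 68°  [linear pair at M on EL]
3. ∠EQM = 41°  [△EQM]

∠EQM = 41°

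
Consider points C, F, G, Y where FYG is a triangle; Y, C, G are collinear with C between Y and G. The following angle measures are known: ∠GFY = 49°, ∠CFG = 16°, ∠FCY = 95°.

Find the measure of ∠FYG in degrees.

∠FYG = 52°

1. ∠FCG = 85°  [linear pair at C on YG]
2. ∠CGF = 79°  [△FCG]
3. ∠FGY = 79°  [C on ray GY]
4. ∠FYG = 52°  [△FYG]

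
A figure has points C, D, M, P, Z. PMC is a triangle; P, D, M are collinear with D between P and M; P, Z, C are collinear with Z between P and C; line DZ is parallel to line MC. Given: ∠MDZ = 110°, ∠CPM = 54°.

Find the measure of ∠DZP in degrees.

1. ∠PDZ = 70°  [linear pair at D on PM]
2. ∠DPZ = 54°  [D on PM, Z on PC]
3. ∠DZP = 56°  [△PDZ]

∠DZP = 56°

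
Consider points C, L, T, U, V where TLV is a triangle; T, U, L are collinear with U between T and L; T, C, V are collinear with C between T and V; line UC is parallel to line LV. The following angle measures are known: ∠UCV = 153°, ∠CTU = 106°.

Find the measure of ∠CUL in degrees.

1. ∠TCU = 27°  [linear pair at C on TV]
2. ∠CUT = 47°  [△TUC]
3. ∠CUL = 133°  [linear pair at U on TL]

∠CUL = 133°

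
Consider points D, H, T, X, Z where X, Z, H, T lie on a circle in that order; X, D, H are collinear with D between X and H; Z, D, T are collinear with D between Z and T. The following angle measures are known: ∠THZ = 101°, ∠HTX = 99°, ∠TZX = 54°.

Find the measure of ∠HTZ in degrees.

1. ∠THX = 54°  [same arc XT]
2. ∠HXT = 27°  [△XHT]
3. ∠HZT = 27°  [same arc HT]
4. ∠HTZ = 52°  [△ZHT]

∠HTZ = 52°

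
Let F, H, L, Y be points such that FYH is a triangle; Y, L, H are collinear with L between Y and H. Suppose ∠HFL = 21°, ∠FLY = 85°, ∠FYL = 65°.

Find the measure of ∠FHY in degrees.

∠FHY = 64°

1. ∠FLH = 95°  [linear pair at L on YH]
2. ∠FHL = 64°  [△FLH]
3. ∠FHY = 64°  [L on ray HY]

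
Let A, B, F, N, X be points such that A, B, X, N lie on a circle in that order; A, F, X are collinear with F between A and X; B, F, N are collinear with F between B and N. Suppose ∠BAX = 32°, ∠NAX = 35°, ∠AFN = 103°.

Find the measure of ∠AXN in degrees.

1. ∠BNX = 32°  [same arc BX]
2. ∠NFX = 77°  [linear pair at F on AX]
3. ∠AXN = 71°  [△XFN]

∠AXN = 71°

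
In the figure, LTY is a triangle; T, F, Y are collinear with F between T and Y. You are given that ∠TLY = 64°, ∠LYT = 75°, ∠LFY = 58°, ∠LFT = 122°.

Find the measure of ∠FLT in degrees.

∠FLT = 17°

1. ∠LTY = 41°  [△LTY]
2. ∠FTL = 41°  [F on ray TY]
3. ∠FLT = 17°  [△LTF]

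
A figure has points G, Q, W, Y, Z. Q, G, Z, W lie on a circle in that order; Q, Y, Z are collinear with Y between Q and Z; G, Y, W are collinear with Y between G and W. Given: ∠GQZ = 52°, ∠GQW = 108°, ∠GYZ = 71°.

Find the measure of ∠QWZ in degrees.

∠QWZ = 105°

1. ∠GWZ = 52°  [same arc GZ]
2. ∠GZW = 72°  [cyclic QGZW, opposite ∠Q+∠Z]
3. ∠QYW = 71°  [vertical angles at Y]
4. ∠WGZ = 56°  [△GZW]
5. ∠WYZ = 109°  [linear pair at Y on QZ]
6. ∠WQZ = 56°  [same arc ZW]
7. ∠QZW = 19°  [△ZYW]
8. ∠QWZ = 105°  [△QZW]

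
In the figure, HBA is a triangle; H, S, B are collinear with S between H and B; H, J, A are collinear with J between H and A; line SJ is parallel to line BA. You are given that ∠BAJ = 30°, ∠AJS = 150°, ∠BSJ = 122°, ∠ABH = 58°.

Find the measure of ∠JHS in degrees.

1. ∠HJS = 30°  [linear pair at J on HA]
2. ∠HSJ = 58°  [linear pair at S on HB]
3. ∠JHS = 92°  [△HSJ]

∠JHS = 92°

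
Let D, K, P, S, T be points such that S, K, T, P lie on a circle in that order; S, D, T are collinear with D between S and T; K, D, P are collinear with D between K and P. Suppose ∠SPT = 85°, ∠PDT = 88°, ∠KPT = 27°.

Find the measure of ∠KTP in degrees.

1. ∠SKT = 95°  [cyclic SKTP, opposite ∠K+∠P]
2. ∠KDS = 88°  [vertical angles at D]
3. ∠KST = 27°  [same arc KT]
4. ∠KTS = 58°  [△SKT]
5. ∠KDT = 92°  [linear pair at D on ST]
6. ∠PKT = 30°  [△KDT]
7. ∠KTP = 123°  [△KTP]

∠KTP = 123°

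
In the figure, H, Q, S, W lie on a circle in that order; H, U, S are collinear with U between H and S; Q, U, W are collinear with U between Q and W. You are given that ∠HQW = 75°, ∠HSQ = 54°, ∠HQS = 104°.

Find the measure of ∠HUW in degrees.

1. ∠HSW = 75°  [same arc HW]
2. ∠HWQ = 54°  [same arc HQ]
3. ∠HWS = 76°  [cyclic HQSW, opposite ∠Q+∠W]
4. ∠SHW = 29°  [△HSW]
5. ∠HUW = 97°  [△HUW]

∠HUW = 97°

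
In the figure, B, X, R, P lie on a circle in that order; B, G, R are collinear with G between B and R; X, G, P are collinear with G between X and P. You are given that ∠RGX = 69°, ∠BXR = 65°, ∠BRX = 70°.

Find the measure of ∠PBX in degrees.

1. ∠BGX = 111°  [linear pair at G on BR]
2. ∠RBX = 45°  [△BXR]
3. ∠BPX = 70°  [same arc BX]
4. ∠BXP = 24°  [△BGX]
5. ∠PBX = 86°  [△BXP]

∠PBX = 86°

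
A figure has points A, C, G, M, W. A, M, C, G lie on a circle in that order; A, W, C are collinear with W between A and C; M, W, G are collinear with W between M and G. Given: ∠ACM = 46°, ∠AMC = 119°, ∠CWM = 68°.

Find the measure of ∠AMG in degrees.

∠AMG = 53°

1. ∠CAM = 15°  [△AMC]
2. ∠AWM = 112°  [linear pair at W on AC]
3. ∠AMG = 53°  [△AWM]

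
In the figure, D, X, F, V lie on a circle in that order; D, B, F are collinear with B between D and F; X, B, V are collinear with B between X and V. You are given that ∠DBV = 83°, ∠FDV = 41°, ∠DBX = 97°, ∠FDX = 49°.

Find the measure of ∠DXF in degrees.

1. ∠FBX = 83°  [vertical angles at B]
2. ∠FXV = 41°  [same arc FV]
3. ∠DFX = 56°  [△XBF]
4. ∠DXF = 75°  [△DXF]

∠DXF = 75°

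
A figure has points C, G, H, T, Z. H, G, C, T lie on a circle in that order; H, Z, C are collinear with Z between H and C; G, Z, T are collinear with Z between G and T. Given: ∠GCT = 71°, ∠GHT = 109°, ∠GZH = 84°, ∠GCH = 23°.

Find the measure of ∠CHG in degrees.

∠CHG = 48°

1. ∠GTH = 23°  [same arc HG]
2. ∠HGT = 48°  [△HGT]
3. ∠CHG = 48°  [△HZG]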